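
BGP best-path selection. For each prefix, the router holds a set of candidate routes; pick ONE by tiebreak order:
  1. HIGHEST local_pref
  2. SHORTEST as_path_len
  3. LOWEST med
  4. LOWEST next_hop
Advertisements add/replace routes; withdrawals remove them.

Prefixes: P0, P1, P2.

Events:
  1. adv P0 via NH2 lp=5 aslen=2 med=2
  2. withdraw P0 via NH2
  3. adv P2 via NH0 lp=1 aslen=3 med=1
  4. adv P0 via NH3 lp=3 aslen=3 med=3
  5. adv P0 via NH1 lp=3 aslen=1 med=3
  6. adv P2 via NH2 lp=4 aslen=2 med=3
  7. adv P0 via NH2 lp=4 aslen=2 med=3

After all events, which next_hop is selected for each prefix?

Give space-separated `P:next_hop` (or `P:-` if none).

Answer: P0:NH2 P1:- P2:NH2

Derivation:
Op 1: best P0=NH2 P1=- P2=-
Op 2: best P0=- P1=- P2=-
Op 3: best P0=- P1=- P2=NH0
Op 4: best P0=NH3 P1=- P2=NH0
Op 5: best P0=NH1 P1=- P2=NH0
Op 6: best P0=NH1 P1=- P2=NH2
Op 7: best P0=NH2 P1=- P2=NH2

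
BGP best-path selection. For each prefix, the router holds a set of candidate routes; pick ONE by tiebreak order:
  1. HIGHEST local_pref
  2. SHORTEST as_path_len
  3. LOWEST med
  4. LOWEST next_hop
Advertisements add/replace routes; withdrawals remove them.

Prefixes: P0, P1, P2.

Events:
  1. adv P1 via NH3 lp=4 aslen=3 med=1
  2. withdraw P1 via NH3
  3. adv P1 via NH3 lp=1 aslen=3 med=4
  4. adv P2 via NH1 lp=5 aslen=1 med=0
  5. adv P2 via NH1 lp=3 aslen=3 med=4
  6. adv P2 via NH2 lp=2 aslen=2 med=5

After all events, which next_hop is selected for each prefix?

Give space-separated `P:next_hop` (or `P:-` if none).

Op 1: best P0=- P1=NH3 P2=-
Op 2: best P0=- P1=- P2=-
Op 3: best P0=- P1=NH3 P2=-
Op 4: best P0=- P1=NH3 P2=NH1
Op 5: best P0=- P1=NH3 P2=NH1
Op 6: best P0=- P1=NH3 P2=NH1

Answer: P0:- P1:NH3 P2:NH1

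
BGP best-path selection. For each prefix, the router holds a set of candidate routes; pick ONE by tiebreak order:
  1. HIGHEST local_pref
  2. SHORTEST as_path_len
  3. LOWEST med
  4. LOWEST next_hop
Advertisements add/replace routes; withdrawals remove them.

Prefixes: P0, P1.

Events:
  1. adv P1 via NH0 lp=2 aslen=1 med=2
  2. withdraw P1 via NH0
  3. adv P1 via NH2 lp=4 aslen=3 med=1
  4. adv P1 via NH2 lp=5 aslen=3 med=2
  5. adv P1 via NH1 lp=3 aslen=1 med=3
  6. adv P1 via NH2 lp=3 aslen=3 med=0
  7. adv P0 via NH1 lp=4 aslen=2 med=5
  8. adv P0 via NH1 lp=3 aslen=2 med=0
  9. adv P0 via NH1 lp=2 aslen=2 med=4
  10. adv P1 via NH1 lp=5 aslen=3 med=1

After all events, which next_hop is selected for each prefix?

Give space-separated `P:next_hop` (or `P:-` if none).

Answer: P0:NH1 P1:NH1

Derivation:
Op 1: best P0=- P1=NH0
Op 2: best P0=- P1=-
Op 3: best P0=- P1=NH2
Op 4: best P0=- P1=NH2
Op 5: best P0=- P1=NH2
Op 6: best P0=- P1=NH1
Op 7: best P0=NH1 P1=NH1
Op 8: best P0=NH1 P1=NH1
Op 9: best P0=NH1 P1=NH1
Op 10: best P0=NH1 P1=NH1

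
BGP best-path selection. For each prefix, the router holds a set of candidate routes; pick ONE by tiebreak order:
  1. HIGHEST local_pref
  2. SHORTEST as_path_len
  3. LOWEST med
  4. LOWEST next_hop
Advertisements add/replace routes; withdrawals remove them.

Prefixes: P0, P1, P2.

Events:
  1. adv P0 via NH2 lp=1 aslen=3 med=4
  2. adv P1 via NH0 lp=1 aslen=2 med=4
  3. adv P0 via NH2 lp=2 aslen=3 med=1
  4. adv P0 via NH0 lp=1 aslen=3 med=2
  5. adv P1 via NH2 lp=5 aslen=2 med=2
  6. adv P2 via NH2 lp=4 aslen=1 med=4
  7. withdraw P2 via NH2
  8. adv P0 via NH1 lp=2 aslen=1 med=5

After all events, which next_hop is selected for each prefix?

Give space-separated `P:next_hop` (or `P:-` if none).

Answer: P0:NH1 P1:NH2 P2:-

Derivation:
Op 1: best P0=NH2 P1=- P2=-
Op 2: best P0=NH2 P1=NH0 P2=-
Op 3: best P0=NH2 P1=NH0 P2=-
Op 4: best P0=NH2 P1=NH0 P2=-
Op 5: best P0=NH2 P1=NH2 P2=-
Op 6: best P0=NH2 P1=NH2 P2=NH2
Op 7: best P0=NH2 P1=NH2 P2=-
Op 8: best P0=NH1 P1=NH2 P2=-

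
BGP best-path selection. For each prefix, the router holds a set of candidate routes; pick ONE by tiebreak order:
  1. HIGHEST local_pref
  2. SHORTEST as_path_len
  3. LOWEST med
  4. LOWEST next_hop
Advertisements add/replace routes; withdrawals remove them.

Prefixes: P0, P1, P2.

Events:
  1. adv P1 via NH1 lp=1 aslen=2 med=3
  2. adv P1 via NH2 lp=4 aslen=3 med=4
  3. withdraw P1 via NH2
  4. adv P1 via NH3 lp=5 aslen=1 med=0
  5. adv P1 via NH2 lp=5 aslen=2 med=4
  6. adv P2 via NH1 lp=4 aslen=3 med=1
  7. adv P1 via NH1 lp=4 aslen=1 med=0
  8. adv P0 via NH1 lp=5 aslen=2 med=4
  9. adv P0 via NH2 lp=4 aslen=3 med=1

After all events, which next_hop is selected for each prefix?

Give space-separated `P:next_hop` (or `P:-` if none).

Op 1: best P0=- P1=NH1 P2=-
Op 2: best P0=- P1=NH2 P2=-
Op 3: best P0=- P1=NH1 P2=-
Op 4: best P0=- P1=NH3 P2=-
Op 5: best P0=- P1=NH3 P2=-
Op 6: best P0=- P1=NH3 P2=NH1
Op 7: best P0=- P1=NH3 P2=NH1
Op 8: best P0=NH1 P1=NH3 P2=NH1
Op 9: best P0=NH1 P1=NH3 P2=NH1

Answer: P0:NH1 P1:NH3 P2:NH1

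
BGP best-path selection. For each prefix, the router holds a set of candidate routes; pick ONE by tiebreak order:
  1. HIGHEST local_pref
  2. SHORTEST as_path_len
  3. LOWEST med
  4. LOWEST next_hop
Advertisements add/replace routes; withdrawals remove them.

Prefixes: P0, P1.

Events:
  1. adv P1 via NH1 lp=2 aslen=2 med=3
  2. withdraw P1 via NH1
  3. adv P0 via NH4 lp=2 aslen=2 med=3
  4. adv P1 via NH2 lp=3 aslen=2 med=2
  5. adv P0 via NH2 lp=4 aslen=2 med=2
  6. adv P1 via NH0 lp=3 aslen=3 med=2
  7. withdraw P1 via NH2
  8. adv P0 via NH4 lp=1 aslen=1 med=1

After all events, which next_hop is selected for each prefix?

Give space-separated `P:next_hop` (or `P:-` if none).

Answer: P0:NH2 P1:NH0

Derivation:
Op 1: best P0=- P1=NH1
Op 2: best P0=- P1=-
Op 3: best P0=NH4 P1=-
Op 4: best P0=NH4 P1=NH2
Op 5: best P0=NH2 P1=NH2
Op 6: best P0=NH2 P1=NH2
Op 7: best P0=NH2 P1=NH0
Op 8: best P0=NH2 P1=NH0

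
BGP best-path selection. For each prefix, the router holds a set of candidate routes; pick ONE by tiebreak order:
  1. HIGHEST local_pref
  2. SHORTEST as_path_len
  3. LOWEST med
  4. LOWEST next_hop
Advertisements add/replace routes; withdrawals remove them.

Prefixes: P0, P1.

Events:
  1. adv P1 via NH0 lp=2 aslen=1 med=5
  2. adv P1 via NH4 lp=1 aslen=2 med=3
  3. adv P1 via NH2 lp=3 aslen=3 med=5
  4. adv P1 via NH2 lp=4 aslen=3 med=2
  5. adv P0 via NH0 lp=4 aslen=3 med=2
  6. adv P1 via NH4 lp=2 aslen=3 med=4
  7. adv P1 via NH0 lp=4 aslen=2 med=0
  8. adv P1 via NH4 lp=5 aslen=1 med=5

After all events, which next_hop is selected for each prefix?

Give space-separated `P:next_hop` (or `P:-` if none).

Answer: P0:NH0 P1:NH4

Derivation:
Op 1: best P0=- P1=NH0
Op 2: best P0=- P1=NH0
Op 3: best P0=- P1=NH2
Op 4: best P0=- P1=NH2
Op 5: best P0=NH0 P1=NH2
Op 6: best P0=NH0 P1=NH2
Op 7: best P0=NH0 P1=NH0
Op 8: best P0=NH0 P1=NH4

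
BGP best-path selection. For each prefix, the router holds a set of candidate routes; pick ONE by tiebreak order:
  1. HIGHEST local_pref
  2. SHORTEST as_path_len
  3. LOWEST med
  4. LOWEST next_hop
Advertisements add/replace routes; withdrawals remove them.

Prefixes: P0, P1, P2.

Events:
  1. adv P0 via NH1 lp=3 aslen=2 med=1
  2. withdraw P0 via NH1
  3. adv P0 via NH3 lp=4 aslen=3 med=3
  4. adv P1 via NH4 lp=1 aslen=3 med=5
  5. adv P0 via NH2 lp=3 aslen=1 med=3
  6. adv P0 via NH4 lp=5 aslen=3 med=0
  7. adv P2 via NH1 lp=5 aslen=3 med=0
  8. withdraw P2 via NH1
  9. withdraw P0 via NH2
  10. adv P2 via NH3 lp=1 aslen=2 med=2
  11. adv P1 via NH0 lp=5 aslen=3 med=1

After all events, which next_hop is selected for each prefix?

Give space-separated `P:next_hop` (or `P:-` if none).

Op 1: best P0=NH1 P1=- P2=-
Op 2: best P0=- P1=- P2=-
Op 3: best P0=NH3 P1=- P2=-
Op 4: best P0=NH3 P1=NH4 P2=-
Op 5: best P0=NH3 P1=NH4 P2=-
Op 6: best P0=NH4 P1=NH4 P2=-
Op 7: best P0=NH4 P1=NH4 P2=NH1
Op 8: best P0=NH4 P1=NH4 P2=-
Op 9: best P0=NH4 P1=NH4 P2=-
Op 10: best P0=NH4 P1=NH4 P2=NH3
Op 11: best P0=NH4 P1=NH0 P2=NH3

Answer: P0:NH4 P1:NH0 P2:NH3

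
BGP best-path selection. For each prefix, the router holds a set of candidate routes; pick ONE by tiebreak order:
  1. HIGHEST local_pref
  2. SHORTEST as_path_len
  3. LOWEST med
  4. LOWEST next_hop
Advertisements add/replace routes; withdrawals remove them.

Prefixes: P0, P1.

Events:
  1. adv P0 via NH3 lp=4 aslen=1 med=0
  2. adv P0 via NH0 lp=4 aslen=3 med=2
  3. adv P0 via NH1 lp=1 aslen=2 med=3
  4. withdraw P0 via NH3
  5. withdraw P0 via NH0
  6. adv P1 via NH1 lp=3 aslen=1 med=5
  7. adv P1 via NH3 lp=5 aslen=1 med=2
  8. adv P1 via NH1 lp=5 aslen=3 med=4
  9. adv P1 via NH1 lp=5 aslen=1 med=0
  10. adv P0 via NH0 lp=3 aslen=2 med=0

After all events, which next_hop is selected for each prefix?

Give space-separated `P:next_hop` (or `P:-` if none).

Answer: P0:NH0 P1:NH1

Derivation:
Op 1: best P0=NH3 P1=-
Op 2: best P0=NH3 P1=-
Op 3: best P0=NH3 P1=-
Op 4: best P0=NH0 P1=-
Op 5: best P0=NH1 P1=-
Op 6: best P0=NH1 P1=NH1
Op 7: best P0=NH1 P1=NH3
Op 8: best P0=NH1 P1=NH3
Op 9: best P0=NH1 P1=NH1
Op 10: best P0=NH0 P1=NH1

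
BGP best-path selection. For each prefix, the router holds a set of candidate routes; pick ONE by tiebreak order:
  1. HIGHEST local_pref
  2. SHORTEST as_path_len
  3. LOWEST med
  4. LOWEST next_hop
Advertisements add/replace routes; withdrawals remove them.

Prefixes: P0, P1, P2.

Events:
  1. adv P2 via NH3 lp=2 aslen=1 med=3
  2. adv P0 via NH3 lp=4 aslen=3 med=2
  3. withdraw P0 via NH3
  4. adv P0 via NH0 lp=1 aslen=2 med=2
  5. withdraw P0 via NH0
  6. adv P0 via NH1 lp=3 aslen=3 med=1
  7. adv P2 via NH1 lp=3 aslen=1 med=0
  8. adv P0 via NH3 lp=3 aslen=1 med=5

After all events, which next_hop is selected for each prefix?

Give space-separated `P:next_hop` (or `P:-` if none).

Answer: P0:NH3 P1:- P2:NH1

Derivation:
Op 1: best P0=- P1=- P2=NH3
Op 2: best P0=NH3 P1=- P2=NH3
Op 3: best P0=- P1=- P2=NH3
Op 4: best P0=NH0 P1=- P2=NH3
Op 5: best P0=- P1=- P2=NH3
Op 6: best P0=NH1 P1=- P2=NH3
Op 7: best P0=NH1 P1=- P2=NH1
Op 8: best P0=NH3 P1=- P2=NH1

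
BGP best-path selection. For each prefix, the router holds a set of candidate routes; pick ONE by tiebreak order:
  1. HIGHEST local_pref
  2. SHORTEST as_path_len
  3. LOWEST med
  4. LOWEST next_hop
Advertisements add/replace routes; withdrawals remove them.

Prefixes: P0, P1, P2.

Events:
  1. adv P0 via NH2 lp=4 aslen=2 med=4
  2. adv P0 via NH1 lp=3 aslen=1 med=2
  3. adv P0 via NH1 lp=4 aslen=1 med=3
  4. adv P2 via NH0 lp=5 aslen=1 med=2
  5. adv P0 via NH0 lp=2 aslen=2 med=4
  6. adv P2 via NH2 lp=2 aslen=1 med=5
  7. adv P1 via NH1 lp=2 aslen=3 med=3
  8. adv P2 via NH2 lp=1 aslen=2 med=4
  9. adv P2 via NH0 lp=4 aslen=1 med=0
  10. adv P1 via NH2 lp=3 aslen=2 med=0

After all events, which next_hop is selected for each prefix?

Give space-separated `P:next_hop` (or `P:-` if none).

Op 1: best P0=NH2 P1=- P2=-
Op 2: best P0=NH2 P1=- P2=-
Op 3: best P0=NH1 P1=- P2=-
Op 4: best P0=NH1 P1=- P2=NH0
Op 5: best P0=NH1 P1=- P2=NH0
Op 6: best P0=NH1 P1=- P2=NH0
Op 7: best P0=NH1 P1=NH1 P2=NH0
Op 8: best P0=NH1 P1=NH1 P2=NH0
Op 9: best P0=NH1 P1=NH1 P2=NH0
Op 10: best P0=NH1 P1=NH2 P2=NH0

Answer: P0:NH1 P1:NH2 P2:NH0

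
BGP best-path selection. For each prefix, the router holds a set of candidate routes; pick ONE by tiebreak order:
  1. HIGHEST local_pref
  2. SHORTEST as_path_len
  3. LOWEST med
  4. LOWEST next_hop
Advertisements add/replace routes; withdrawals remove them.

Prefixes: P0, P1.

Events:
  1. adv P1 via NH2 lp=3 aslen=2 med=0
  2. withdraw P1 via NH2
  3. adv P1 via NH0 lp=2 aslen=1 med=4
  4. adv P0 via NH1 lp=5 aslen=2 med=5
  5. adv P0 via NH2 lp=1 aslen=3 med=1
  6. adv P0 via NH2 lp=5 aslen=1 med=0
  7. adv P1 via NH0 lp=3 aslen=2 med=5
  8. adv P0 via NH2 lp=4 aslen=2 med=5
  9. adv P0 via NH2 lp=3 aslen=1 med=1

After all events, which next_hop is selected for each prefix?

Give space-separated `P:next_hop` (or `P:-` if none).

Answer: P0:NH1 P1:NH0

Derivation:
Op 1: best P0=- P1=NH2
Op 2: best P0=- P1=-
Op 3: best P0=- P1=NH0
Op 4: best P0=NH1 P1=NH0
Op 5: best P0=NH1 P1=NH0
Op 6: best P0=NH2 P1=NH0
Op 7: best P0=NH2 P1=NH0
Op 8: best P0=NH1 P1=NH0
Op 9: best P0=NH1 P1=NH0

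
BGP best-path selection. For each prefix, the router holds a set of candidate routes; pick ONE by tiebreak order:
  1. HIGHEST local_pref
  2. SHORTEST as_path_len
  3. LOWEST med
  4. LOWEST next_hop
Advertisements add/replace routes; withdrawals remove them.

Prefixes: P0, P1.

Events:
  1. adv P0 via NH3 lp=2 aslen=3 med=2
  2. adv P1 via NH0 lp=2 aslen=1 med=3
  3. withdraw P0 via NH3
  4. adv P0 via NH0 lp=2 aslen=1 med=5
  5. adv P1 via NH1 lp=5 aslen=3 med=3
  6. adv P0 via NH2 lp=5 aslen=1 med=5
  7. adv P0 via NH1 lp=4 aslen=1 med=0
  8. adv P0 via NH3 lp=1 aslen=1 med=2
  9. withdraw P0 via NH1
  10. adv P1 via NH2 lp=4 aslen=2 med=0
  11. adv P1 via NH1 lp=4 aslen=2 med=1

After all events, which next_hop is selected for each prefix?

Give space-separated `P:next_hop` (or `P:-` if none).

Answer: P0:NH2 P1:NH2

Derivation:
Op 1: best P0=NH3 P1=-
Op 2: best P0=NH3 P1=NH0
Op 3: best P0=- P1=NH0
Op 4: best P0=NH0 P1=NH0
Op 5: best P0=NH0 P1=NH1
Op 6: best P0=NH2 P1=NH1
Op 7: best P0=NH2 P1=NH1
Op 8: best P0=NH2 P1=NH1
Op 9: best P0=NH2 P1=NH1
Op 10: best P0=NH2 P1=NH1
Op 11: best P0=NH2 P1=NH2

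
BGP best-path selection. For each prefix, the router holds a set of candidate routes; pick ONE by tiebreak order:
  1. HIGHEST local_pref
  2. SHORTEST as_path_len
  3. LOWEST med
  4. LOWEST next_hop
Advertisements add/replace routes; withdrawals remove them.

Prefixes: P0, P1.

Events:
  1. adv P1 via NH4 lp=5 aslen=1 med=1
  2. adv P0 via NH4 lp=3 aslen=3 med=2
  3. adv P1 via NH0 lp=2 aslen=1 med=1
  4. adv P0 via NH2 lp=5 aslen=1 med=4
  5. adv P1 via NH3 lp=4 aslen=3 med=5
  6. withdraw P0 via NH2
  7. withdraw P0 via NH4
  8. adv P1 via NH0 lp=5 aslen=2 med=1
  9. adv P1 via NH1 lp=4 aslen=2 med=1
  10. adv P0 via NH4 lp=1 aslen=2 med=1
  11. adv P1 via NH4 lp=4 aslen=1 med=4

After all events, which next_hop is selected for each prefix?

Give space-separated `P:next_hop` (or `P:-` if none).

Op 1: best P0=- P1=NH4
Op 2: best P0=NH4 P1=NH4
Op 3: best P0=NH4 P1=NH4
Op 4: best P0=NH2 P1=NH4
Op 5: best P0=NH2 P1=NH4
Op 6: best P0=NH4 P1=NH4
Op 7: best P0=- P1=NH4
Op 8: best P0=- P1=NH4
Op 9: best P0=- P1=NH4
Op 10: best P0=NH4 P1=NH4
Op 11: best P0=NH4 P1=NH0

Answer: P0:NH4 P1:NH0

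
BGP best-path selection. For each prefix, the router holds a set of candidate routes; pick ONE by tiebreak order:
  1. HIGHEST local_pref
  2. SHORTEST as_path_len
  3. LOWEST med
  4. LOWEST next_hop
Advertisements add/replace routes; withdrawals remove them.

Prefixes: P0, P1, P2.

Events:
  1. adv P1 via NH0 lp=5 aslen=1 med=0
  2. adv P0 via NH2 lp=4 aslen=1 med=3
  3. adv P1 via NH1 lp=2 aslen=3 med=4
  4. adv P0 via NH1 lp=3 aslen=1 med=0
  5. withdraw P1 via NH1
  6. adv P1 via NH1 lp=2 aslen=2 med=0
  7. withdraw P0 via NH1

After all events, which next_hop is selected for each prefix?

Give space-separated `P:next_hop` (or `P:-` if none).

Answer: P0:NH2 P1:NH0 P2:-

Derivation:
Op 1: best P0=- P1=NH0 P2=-
Op 2: best P0=NH2 P1=NH0 P2=-
Op 3: best P0=NH2 P1=NH0 P2=-
Op 4: best P0=NH2 P1=NH0 P2=-
Op 5: best P0=NH2 P1=NH0 P2=-
Op 6: best P0=NH2 P1=NH0 P2=-
Op 7: best P0=NH2 P1=NH0 P2=-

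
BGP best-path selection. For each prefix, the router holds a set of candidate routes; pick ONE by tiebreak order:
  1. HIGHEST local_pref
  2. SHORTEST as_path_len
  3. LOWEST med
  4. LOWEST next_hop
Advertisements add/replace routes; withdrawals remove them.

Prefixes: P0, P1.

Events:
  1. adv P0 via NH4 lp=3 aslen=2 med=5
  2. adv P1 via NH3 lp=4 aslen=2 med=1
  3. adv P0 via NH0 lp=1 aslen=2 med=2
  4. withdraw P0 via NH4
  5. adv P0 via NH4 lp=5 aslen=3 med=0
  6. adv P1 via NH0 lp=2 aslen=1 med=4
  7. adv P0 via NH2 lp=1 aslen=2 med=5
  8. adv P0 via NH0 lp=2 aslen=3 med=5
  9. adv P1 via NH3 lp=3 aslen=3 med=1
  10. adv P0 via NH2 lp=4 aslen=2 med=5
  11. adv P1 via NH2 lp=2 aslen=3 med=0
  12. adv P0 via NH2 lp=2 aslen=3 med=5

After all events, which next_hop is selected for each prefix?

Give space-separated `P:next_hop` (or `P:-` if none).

Answer: P0:NH4 P1:NH3

Derivation:
Op 1: best P0=NH4 P1=-
Op 2: best P0=NH4 P1=NH3
Op 3: best P0=NH4 P1=NH3
Op 4: best P0=NH0 P1=NH3
Op 5: best P0=NH4 P1=NH3
Op 6: best P0=NH4 P1=NH3
Op 7: best P0=NH4 P1=NH3
Op 8: best P0=NH4 P1=NH3
Op 9: best P0=NH4 P1=NH3
Op 10: best P0=NH4 P1=NH3
Op 11: best P0=NH4 P1=NH3
Op 12: best P0=NH4 P1=NH3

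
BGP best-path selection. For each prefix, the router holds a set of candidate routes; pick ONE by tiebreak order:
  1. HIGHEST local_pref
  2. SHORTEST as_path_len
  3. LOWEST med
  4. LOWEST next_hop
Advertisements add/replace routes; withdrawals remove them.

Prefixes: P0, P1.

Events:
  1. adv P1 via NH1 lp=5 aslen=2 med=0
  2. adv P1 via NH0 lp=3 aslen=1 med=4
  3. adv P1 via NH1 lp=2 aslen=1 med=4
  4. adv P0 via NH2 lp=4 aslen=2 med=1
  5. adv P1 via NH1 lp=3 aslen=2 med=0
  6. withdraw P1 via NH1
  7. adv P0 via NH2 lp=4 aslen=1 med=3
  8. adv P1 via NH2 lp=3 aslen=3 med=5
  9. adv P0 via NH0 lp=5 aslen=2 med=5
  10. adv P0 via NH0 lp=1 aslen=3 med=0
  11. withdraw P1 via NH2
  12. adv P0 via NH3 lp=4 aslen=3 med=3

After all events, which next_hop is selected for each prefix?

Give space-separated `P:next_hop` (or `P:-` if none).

Answer: P0:NH2 P1:NH0

Derivation:
Op 1: best P0=- P1=NH1
Op 2: best P0=- P1=NH1
Op 3: best P0=- P1=NH0
Op 4: best P0=NH2 P1=NH0
Op 5: best P0=NH2 P1=NH0
Op 6: best P0=NH2 P1=NH0
Op 7: best P0=NH2 P1=NH0
Op 8: best P0=NH2 P1=NH0
Op 9: best P0=NH0 P1=NH0
Op 10: best P0=NH2 P1=NH0
Op 11: best P0=NH2 P1=NH0
Op 12: best P0=NH2 P1=NH0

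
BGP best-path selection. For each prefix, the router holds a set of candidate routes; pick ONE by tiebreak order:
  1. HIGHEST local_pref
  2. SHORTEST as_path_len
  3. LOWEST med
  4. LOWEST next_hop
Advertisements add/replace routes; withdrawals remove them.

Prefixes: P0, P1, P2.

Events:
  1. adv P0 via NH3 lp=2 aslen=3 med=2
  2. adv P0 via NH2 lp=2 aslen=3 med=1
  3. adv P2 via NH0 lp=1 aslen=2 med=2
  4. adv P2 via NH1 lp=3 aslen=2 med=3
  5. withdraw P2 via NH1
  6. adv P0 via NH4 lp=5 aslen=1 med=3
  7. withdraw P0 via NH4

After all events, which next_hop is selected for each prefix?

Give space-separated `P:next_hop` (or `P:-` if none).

Op 1: best P0=NH3 P1=- P2=-
Op 2: best P0=NH2 P1=- P2=-
Op 3: best P0=NH2 P1=- P2=NH0
Op 4: best P0=NH2 P1=- P2=NH1
Op 5: best P0=NH2 P1=- P2=NH0
Op 6: best P0=NH4 P1=- P2=NH0
Op 7: best P0=NH2 P1=- P2=NH0

Answer: P0:NH2 P1:- P2:NH0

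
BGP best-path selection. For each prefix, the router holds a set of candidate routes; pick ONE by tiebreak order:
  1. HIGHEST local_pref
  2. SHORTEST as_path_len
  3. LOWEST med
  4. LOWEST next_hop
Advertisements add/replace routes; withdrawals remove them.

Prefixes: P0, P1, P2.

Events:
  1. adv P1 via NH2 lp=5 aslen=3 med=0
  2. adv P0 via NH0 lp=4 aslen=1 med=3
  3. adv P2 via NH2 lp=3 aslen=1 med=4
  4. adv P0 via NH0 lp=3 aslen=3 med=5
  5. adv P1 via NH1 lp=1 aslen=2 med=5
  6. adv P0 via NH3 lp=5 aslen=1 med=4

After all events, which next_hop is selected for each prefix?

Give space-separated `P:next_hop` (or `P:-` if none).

Op 1: best P0=- P1=NH2 P2=-
Op 2: best P0=NH0 P1=NH2 P2=-
Op 3: best P0=NH0 P1=NH2 P2=NH2
Op 4: best P0=NH0 P1=NH2 P2=NH2
Op 5: best P0=NH0 P1=NH2 P2=NH2
Op 6: best P0=NH3 P1=NH2 P2=NH2

Answer: P0:NH3 P1:NH2 P2:NH2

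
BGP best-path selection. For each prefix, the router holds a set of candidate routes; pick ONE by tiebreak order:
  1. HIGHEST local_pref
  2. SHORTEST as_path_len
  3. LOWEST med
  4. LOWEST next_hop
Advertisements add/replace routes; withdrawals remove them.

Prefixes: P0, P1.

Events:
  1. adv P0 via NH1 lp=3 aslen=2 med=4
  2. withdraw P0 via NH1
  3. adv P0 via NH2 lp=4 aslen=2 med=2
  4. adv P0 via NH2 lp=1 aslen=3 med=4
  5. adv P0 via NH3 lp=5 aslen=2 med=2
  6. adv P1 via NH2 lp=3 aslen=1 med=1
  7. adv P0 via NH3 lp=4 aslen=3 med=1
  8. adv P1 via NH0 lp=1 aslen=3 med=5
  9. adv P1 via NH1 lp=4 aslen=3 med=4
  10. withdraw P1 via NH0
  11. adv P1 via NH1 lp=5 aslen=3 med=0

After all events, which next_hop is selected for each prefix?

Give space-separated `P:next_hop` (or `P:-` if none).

Answer: P0:NH3 P1:NH1

Derivation:
Op 1: best P0=NH1 P1=-
Op 2: best P0=- P1=-
Op 3: best P0=NH2 P1=-
Op 4: best P0=NH2 P1=-
Op 5: best P0=NH3 P1=-
Op 6: best P0=NH3 P1=NH2
Op 7: best P0=NH3 P1=NH2
Op 8: best P0=NH3 P1=NH2
Op 9: best P0=NH3 P1=NH1
Op 10: best P0=NH3 P1=NH1
Op 11: best P0=NH3 P1=NH1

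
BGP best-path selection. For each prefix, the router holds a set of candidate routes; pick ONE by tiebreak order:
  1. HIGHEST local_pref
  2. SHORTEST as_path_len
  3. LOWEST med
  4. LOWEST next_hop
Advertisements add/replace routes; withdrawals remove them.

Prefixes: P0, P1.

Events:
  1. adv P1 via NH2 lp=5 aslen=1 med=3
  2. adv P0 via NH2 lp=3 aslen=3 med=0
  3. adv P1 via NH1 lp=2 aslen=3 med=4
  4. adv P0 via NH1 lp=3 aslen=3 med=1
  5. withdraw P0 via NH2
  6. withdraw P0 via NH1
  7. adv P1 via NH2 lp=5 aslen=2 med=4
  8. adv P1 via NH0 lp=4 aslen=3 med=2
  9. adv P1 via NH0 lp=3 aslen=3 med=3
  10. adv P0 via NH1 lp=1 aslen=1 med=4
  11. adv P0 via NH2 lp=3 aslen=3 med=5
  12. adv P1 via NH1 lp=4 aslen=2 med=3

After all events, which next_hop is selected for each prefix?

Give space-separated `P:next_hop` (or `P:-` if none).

Op 1: best P0=- P1=NH2
Op 2: best P0=NH2 P1=NH2
Op 3: best P0=NH2 P1=NH2
Op 4: best P0=NH2 P1=NH2
Op 5: best P0=NH1 P1=NH2
Op 6: best P0=- P1=NH2
Op 7: best P0=- P1=NH2
Op 8: best P0=- P1=NH2
Op 9: best P0=- P1=NH2
Op 10: best P0=NH1 P1=NH2
Op 11: best P0=NH2 P1=NH2
Op 12: best P0=NH2 P1=NH2

Answer: P0:NH2 P1:NH2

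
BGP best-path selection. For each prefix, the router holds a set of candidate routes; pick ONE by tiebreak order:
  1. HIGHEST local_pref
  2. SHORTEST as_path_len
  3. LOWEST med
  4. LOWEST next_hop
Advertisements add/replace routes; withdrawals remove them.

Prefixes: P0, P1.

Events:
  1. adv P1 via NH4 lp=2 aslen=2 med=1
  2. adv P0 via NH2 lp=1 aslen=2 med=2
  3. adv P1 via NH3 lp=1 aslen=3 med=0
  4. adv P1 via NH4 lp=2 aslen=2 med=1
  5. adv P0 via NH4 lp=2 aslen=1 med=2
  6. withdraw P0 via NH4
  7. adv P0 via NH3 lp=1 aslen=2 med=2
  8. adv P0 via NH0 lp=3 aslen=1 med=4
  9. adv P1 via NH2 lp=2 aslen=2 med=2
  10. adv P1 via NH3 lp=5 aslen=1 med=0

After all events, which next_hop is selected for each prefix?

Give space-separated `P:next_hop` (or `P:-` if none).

Answer: P0:NH0 P1:NH3

Derivation:
Op 1: best P0=- P1=NH4
Op 2: best P0=NH2 P1=NH4
Op 3: best P0=NH2 P1=NH4
Op 4: best P0=NH2 P1=NH4
Op 5: best P0=NH4 P1=NH4
Op 6: best P0=NH2 P1=NH4
Op 7: best P0=NH2 P1=NH4
Op 8: best P0=NH0 P1=NH4
Op 9: best P0=NH0 P1=NH4
Op 10: best P0=NH0 P1=NH3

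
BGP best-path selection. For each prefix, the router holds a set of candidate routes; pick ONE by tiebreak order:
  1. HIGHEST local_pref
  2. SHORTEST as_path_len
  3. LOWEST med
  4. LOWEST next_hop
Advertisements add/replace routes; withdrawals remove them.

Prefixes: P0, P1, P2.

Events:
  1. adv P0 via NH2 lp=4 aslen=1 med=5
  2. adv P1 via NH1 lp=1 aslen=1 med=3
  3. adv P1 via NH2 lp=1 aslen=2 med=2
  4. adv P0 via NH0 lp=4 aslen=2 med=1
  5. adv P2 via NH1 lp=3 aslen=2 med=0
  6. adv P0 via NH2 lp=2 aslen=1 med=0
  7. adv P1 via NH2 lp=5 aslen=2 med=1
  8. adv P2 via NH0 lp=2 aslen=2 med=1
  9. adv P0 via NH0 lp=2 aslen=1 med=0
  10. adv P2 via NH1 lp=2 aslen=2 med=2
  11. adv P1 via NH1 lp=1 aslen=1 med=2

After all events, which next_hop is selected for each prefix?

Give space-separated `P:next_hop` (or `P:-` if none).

Op 1: best P0=NH2 P1=- P2=-
Op 2: best P0=NH2 P1=NH1 P2=-
Op 3: best P0=NH2 P1=NH1 P2=-
Op 4: best P0=NH2 P1=NH1 P2=-
Op 5: best P0=NH2 P1=NH1 P2=NH1
Op 6: best P0=NH0 P1=NH1 P2=NH1
Op 7: best P0=NH0 P1=NH2 P2=NH1
Op 8: best P0=NH0 P1=NH2 P2=NH1
Op 9: best P0=NH0 P1=NH2 P2=NH1
Op 10: best P0=NH0 P1=NH2 P2=NH0
Op 11: best P0=NH0 P1=NH2 P2=NH0

Answer: P0:NH0 P1:NH2 P2:NH0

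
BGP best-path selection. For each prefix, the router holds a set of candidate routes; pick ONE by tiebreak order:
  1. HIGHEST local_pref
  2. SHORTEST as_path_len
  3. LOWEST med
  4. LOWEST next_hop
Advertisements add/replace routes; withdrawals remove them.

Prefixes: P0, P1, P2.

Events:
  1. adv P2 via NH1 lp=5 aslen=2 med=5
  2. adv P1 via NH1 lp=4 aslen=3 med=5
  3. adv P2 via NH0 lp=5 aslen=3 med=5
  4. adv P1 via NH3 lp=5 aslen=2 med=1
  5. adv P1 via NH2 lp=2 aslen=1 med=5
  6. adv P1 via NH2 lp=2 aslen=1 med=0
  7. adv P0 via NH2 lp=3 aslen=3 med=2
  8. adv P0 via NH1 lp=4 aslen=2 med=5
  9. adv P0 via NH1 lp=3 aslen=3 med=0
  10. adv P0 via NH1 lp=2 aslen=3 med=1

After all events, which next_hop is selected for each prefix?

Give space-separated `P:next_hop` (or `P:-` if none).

Op 1: best P0=- P1=- P2=NH1
Op 2: best P0=- P1=NH1 P2=NH1
Op 3: best P0=- P1=NH1 P2=NH1
Op 4: best P0=- P1=NH3 P2=NH1
Op 5: best P0=- P1=NH3 P2=NH1
Op 6: best P0=- P1=NH3 P2=NH1
Op 7: best P0=NH2 P1=NH3 P2=NH1
Op 8: best P0=NH1 P1=NH3 P2=NH1
Op 9: best P0=NH1 P1=NH3 P2=NH1
Op 10: best P0=NH2 P1=NH3 P2=NH1

Answer: P0:NH2 P1:NH3 P2:NH1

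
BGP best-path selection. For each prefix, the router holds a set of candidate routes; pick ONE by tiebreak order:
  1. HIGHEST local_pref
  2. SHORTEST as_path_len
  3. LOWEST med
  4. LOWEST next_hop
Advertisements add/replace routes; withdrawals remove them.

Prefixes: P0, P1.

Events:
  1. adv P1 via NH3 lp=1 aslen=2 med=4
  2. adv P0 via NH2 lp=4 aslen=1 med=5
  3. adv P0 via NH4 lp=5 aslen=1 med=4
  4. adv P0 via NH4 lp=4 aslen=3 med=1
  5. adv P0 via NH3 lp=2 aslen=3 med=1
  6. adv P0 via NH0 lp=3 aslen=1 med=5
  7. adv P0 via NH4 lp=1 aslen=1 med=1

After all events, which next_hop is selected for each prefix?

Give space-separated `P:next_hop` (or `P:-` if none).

Answer: P0:NH2 P1:NH3

Derivation:
Op 1: best P0=- P1=NH3
Op 2: best P0=NH2 P1=NH3
Op 3: best P0=NH4 P1=NH3
Op 4: best P0=NH2 P1=NH3
Op 5: best P0=NH2 P1=NH3
Op 6: best P0=NH2 P1=NH3
Op 7: best P0=NH2 P1=NH3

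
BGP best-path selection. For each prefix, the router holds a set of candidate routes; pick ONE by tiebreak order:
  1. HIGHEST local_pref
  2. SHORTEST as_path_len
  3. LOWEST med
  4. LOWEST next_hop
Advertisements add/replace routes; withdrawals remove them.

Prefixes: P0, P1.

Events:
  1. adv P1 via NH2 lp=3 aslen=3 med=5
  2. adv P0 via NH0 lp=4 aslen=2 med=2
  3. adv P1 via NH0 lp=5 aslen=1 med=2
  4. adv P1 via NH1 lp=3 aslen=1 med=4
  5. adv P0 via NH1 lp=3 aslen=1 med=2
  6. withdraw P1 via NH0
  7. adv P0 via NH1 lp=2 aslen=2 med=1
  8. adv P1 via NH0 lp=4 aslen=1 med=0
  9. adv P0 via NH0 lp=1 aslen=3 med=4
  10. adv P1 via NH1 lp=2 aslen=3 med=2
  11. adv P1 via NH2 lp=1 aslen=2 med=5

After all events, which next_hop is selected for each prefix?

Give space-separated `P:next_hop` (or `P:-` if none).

Answer: P0:NH1 P1:NH0

Derivation:
Op 1: best P0=- P1=NH2
Op 2: best P0=NH0 P1=NH2
Op 3: best P0=NH0 P1=NH0
Op 4: best P0=NH0 P1=NH0
Op 5: best P0=NH0 P1=NH0
Op 6: best P0=NH0 P1=NH1
Op 7: best P0=NH0 P1=NH1
Op 8: best P0=NH0 P1=NH0
Op 9: best P0=NH1 P1=NH0
Op 10: best P0=NH1 P1=NH0
Op 11: best P0=NH1 P1=NH0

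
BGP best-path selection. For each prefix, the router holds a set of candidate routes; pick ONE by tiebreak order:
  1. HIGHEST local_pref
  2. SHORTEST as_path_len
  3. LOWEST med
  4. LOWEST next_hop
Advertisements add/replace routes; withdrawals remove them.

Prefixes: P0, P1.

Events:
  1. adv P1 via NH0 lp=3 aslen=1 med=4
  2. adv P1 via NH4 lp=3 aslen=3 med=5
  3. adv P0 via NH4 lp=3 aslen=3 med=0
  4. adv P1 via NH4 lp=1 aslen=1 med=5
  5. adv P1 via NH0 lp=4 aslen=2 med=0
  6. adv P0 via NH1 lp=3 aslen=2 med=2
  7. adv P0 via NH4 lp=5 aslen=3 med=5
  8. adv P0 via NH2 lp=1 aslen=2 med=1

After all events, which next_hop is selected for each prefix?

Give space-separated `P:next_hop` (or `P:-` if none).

Answer: P0:NH4 P1:NH0

Derivation:
Op 1: best P0=- P1=NH0
Op 2: best P0=- P1=NH0
Op 3: best P0=NH4 P1=NH0
Op 4: best P0=NH4 P1=NH0
Op 5: best P0=NH4 P1=NH0
Op 6: best P0=NH1 P1=NH0
Op 7: best P0=NH4 P1=NH0
Op 8: best P0=NH4 P1=NH0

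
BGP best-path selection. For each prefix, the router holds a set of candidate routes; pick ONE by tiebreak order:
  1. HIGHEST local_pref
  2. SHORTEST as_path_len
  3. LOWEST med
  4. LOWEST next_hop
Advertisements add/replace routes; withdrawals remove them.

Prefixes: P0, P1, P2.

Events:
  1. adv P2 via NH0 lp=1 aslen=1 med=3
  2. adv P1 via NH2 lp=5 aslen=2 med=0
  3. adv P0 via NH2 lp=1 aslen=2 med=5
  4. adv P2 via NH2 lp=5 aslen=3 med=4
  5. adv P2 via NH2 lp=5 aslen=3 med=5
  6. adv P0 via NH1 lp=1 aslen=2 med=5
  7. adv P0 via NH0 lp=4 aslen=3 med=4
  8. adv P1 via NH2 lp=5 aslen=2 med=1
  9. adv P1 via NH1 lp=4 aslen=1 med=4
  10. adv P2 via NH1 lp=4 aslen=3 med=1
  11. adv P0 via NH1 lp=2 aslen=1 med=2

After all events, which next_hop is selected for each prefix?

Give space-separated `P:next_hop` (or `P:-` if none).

Answer: P0:NH0 P1:NH2 P2:NH2

Derivation:
Op 1: best P0=- P1=- P2=NH0
Op 2: best P0=- P1=NH2 P2=NH0
Op 3: best P0=NH2 P1=NH2 P2=NH0
Op 4: best P0=NH2 P1=NH2 P2=NH2
Op 5: best P0=NH2 P1=NH2 P2=NH2
Op 6: best P0=NH1 P1=NH2 P2=NH2
Op 7: best P0=NH0 P1=NH2 P2=NH2
Op 8: best P0=NH0 P1=NH2 P2=NH2
Op 9: best P0=NH0 P1=NH2 P2=NH2
Op 10: best P0=NH0 P1=NH2 P2=NH2
Op 11: best P0=NH0 P1=NH2 P2=NH2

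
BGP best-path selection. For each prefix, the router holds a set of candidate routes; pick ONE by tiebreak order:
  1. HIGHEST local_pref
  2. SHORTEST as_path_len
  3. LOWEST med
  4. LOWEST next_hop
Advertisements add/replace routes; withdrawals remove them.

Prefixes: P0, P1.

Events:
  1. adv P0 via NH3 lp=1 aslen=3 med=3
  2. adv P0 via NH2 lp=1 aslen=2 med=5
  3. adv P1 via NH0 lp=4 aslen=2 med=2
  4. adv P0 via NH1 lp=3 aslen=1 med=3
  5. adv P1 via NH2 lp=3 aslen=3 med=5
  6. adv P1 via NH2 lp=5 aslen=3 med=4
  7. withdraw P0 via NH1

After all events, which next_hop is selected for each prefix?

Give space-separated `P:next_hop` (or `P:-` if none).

Op 1: best P0=NH3 P1=-
Op 2: best P0=NH2 P1=-
Op 3: best P0=NH2 P1=NH0
Op 4: best P0=NH1 P1=NH0
Op 5: best P0=NH1 P1=NH0
Op 6: best P0=NH1 P1=NH2
Op 7: best P0=NH2 P1=NH2

Answer: P0:NH2 P1:NH2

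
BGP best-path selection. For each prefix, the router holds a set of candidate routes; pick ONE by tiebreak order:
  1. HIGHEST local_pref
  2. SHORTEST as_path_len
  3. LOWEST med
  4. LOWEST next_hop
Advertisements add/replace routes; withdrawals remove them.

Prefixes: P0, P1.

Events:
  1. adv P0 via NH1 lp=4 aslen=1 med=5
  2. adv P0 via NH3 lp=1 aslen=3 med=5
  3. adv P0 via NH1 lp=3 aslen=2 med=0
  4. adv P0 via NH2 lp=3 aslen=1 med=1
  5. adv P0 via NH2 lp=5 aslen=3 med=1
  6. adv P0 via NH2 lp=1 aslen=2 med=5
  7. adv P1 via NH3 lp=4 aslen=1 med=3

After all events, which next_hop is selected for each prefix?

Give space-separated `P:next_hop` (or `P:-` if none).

Answer: P0:NH1 P1:NH3

Derivation:
Op 1: best P0=NH1 P1=-
Op 2: best P0=NH1 P1=-
Op 3: best P0=NH1 P1=-
Op 4: best P0=NH2 P1=-
Op 5: best P0=NH2 P1=-
Op 6: best P0=NH1 P1=-
Op 7: best P0=NH1 P1=NH3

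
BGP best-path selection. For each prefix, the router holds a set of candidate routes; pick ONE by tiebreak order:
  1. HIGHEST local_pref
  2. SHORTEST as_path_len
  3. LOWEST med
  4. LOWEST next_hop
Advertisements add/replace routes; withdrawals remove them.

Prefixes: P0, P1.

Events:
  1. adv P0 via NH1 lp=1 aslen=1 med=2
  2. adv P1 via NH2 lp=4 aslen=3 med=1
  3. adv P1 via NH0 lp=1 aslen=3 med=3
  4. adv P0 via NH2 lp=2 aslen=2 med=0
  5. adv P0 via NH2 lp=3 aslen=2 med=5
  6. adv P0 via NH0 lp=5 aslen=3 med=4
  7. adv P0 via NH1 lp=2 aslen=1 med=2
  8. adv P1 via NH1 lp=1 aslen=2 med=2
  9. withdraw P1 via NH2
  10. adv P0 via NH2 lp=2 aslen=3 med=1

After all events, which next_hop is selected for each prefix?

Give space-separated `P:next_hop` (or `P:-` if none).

Op 1: best P0=NH1 P1=-
Op 2: best P0=NH1 P1=NH2
Op 3: best P0=NH1 P1=NH2
Op 4: best P0=NH2 P1=NH2
Op 5: best P0=NH2 P1=NH2
Op 6: best P0=NH0 P1=NH2
Op 7: best P0=NH0 P1=NH2
Op 8: best P0=NH0 P1=NH2
Op 9: best P0=NH0 P1=NH1
Op 10: best P0=NH0 P1=NH1

Answer: P0:NH0 P1:NH1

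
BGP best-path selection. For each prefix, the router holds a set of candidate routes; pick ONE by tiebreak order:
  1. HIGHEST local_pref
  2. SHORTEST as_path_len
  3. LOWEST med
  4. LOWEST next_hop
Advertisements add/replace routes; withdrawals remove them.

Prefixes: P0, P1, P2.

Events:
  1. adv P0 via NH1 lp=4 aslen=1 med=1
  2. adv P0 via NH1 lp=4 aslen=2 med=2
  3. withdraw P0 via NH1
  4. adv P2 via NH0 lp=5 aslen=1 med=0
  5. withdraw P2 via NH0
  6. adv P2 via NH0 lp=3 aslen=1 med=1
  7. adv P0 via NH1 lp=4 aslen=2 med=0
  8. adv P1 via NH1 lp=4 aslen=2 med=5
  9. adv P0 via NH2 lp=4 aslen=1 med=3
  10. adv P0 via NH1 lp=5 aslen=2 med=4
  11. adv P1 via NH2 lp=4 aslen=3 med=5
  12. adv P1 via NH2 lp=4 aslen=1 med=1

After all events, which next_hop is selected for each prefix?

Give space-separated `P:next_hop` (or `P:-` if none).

Op 1: best P0=NH1 P1=- P2=-
Op 2: best P0=NH1 P1=- P2=-
Op 3: best P0=- P1=- P2=-
Op 4: best P0=- P1=- P2=NH0
Op 5: best P0=- P1=- P2=-
Op 6: best P0=- P1=- P2=NH0
Op 7: best P0=NH1 P1=- P2=NH0
Op 8: best P0=NH1 P1=NH1 P2=NH0
Op 9: best P0=NH2 P1=NH1 P2=NH0
Op 10: best P0=NH1 P1=NH1 P2=NH0
Op 11: best P0=NH1 P1=NH1 P2=NH0
Op 12: best P0=NH1 P1=NH2 P2=NH0

Answer: P0:NH1 P1:NH2 P2:NH0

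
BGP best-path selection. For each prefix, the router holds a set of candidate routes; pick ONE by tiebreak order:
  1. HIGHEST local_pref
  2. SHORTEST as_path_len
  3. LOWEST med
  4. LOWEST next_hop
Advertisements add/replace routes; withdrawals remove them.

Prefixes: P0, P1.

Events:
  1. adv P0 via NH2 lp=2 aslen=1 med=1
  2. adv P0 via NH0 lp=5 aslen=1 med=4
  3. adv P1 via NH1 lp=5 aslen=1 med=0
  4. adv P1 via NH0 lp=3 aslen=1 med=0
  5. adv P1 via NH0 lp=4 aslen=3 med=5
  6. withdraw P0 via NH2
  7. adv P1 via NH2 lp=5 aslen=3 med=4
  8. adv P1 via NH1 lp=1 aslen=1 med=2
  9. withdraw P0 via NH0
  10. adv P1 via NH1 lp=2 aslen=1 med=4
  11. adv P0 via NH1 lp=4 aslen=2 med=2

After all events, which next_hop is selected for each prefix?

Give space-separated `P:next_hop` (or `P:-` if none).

Op 1: best P0=NH2 P1=-
Op 2: best P0=NH0 P1=-
Op 3: best P0=NH0 P1=NH1
Op 4: best P0=NH0 P1=NH1
Op 5: best P0=NH0 P1=NH1
Op 6: best P0=NH0 P1=NH1
Op 7: best P0=NH0 P1=NH1
Op 8: best P0=NH0 P1=NH2
Op 9: best P0=- P1=NH2
Op 10: best P0=- P1=NH2
Op 11: best P0=NH1 P1=NH2

Answer: P0:NH1 P1:NH2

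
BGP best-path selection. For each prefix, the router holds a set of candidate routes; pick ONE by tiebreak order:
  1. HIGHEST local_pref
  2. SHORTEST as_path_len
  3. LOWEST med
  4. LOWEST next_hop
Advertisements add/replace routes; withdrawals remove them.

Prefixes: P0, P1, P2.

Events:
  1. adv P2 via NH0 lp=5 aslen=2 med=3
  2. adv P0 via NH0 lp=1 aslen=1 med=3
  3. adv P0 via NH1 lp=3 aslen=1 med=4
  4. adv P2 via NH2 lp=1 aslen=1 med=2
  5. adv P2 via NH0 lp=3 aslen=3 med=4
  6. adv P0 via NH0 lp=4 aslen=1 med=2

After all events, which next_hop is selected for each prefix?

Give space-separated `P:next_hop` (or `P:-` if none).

Answer: P0:NH0 P1:- P2:NH0

Derivation:
Op 1: best P0=- P1=- P2=NH0
Op 2: best P0=NH0 P1=- P2=NH0
Op 3: best P0=NH1 P1=- P2=NH0
Op 4: best P0=NH1 P1=- P2=NH0
Op 5: best P0=NH1 P1=- P2=NH0
Op 6: best P0=NH0 P1=- P2=NH0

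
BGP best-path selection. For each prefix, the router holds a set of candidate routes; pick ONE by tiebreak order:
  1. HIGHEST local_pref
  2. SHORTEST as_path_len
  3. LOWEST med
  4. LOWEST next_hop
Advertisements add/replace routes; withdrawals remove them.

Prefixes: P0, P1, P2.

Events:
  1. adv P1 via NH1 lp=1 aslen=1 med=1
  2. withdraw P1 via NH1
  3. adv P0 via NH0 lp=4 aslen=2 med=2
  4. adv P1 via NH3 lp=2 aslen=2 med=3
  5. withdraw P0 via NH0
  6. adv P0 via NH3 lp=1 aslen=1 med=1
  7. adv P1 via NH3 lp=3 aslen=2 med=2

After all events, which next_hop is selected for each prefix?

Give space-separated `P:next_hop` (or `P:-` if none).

Op 1: best P0=- P1=NH1 P2=-
Op 2: best P0=- P1=- P2=-
Op 3: best P0=NH0 P1=- P2=-
Op 4: best P0=NH0 P1=NH3 P2=-
Op 5: best P0=- P1=NH3 P2=-
Op 6: best P0=NH3 P1=NH3 P2=-
Op 7: best P0=NH3 P1=NH3 P2=-

Answer: P0:NH3 P1:NH3 P2:-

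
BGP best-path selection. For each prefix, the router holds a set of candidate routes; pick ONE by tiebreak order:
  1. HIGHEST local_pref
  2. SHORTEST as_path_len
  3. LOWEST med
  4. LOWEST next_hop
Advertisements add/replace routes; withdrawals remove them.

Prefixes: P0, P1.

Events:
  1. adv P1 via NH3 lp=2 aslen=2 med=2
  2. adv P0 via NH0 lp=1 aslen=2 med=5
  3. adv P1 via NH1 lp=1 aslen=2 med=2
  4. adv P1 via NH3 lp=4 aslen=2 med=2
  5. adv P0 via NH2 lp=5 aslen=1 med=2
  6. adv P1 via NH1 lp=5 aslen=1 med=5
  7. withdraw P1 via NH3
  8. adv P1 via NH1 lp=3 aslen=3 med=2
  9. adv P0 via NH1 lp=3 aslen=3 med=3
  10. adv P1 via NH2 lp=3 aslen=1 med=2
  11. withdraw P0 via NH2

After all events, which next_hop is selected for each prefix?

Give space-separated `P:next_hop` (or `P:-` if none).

Answer: P0:NH1 P1:NH2

Derivation:
Op 1: best P0=- P1=NH3
Op 2: best P0=NH0 P1=NH3
Op 3: best P0=NH0 P1=NH3
Op 4: best P0=NH0 P1=NH3
Op 5: best P0=NH2 P1=NH3
Op 6: best P0=NH2 P1=NH1
Op 7: best P0=NH2 P1=NH1
Op 8: best P0=NH2 P1=NH1
Op 9: best P0=NH2 P1=NH1
Op 10: best P0=NH2 P1=NH2
Op 11: best P0=NH1 P1=NH2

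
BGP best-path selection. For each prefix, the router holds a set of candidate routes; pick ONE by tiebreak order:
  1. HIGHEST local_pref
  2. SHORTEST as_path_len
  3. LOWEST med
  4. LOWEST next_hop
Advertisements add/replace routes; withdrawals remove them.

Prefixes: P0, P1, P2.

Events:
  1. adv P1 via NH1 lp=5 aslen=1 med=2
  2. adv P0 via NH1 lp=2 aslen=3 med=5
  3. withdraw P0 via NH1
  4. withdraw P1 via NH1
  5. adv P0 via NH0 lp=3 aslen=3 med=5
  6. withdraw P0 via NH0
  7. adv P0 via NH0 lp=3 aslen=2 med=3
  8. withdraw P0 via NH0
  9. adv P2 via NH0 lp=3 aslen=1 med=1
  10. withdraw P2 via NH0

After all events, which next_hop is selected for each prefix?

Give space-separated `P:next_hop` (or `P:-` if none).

Answer: P0:- P1:- P2:-

Derivation:
Op 1: best P0=- P1=NH1 P2=-
Op 2: best P0=NH1 P1=NH1 P2=-
Op 3: best P0=- P1=NH1 P2=-
Op 4: best P0=- P1=- P2=-
Op 5: best P0=NH0 P1=- P2=-
Op 6: best P0=- P1=- P2=-
Op 7: best P0=NH0 P1=- P2=-
Op 8: best P0=- P1=- P2=-
Op 9: best P0=- P1=- P2=NH0
Op 10: best P0=- P1=- P2=-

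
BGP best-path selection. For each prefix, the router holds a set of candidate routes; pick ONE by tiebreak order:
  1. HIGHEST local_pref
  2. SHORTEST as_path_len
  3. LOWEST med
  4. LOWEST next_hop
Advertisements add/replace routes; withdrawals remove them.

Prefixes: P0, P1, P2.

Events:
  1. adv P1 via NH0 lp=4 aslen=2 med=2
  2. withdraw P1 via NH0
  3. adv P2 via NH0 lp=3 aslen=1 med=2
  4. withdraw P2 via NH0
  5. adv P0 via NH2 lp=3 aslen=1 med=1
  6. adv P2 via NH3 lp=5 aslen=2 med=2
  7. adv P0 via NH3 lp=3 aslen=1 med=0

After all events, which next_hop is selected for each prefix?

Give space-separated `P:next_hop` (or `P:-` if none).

Op 1: best P0=- P1=NH0 P2=-
Op 2: best P0=- P1=- P2=-
Op 3: best P0=- P1=- P2=NH0
Op 4: best P0=- P1=- P2=-
Op 5: best P0=NH2 P1=- P2=-
Op 6: best P0=NH2 P1=- P2=NH3
Op 7: best P0=NH3 P1=- P2=NH3

Answer: P0:NH3 P1:- P2:NH3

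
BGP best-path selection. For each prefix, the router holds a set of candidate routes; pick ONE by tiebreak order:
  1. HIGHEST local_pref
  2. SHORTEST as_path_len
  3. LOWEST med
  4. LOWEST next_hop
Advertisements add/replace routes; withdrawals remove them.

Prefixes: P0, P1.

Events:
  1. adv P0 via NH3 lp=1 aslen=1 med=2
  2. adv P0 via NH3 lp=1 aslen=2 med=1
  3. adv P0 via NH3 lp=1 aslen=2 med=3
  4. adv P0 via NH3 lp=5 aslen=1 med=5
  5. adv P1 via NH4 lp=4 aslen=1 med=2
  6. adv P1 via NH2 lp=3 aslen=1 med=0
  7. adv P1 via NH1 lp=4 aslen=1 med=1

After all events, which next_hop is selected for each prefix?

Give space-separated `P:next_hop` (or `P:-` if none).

Answer: P0:NH3 P1:NH1

Derivation:
Op 1: best P0=NH3 P1=-
Op 2: best P0=NH3 P1=-
Op 3: best P0=NH3 P1=-
Op 4: best P0=NH3 P1=-
Op 5: best P0=NH3 P1=NH4
Op 6: best P0=NH3 P1=NH4
Op 7: best P0=NH3 P1=NH1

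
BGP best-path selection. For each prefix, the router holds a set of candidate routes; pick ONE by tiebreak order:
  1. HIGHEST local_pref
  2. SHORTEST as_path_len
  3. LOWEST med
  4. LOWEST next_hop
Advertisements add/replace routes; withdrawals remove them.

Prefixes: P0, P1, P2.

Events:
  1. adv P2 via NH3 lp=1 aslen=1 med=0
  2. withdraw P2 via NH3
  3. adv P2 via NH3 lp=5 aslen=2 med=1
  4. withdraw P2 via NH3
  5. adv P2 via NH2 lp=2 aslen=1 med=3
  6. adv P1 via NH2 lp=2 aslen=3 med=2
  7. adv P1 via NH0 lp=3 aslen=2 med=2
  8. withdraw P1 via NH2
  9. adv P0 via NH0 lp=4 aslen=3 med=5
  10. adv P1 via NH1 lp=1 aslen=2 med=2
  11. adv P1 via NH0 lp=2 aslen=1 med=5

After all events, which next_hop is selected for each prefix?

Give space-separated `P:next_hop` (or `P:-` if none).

Answer: P0:NH0 P1:NH0 P2:NH2

Derivation:
Op 1: best P0=- P1=- P2=NH3
Op 2: best P0=- P1=- P2=-
Op 3: best P0=- P1=- P2=NH3
Op 4: best P0=- P1=- P2=-
Op 5: best P0=- P1=- P2=NH2
Op 6: best P0=- P1=NH2 P2=NH2
Op 7: best P0=- P1=NH0 P2=NH2
Op 8: best P0=- P1=NH0 P2=NH2
Op 9: best P0=NH0 P1=NH0 P2=NH2
Op 10: best P0=NH0 P1=NH0 P2=NH2
Op 11: best P0=NH0 P1=NH0 P2=NH2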